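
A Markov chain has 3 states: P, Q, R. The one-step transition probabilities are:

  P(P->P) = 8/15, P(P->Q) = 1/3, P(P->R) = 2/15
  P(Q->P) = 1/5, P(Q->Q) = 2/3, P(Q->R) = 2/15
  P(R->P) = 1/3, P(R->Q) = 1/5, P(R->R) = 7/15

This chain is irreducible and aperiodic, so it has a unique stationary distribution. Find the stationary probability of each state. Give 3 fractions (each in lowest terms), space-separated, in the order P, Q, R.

Answer: 17/50 23/50 1/5

Derivation:
The stationary distribution satisfies pi = pi * P, i.e.:
  pi_P = 8/15*pi_P + 1/5*pi_Q + 1/3*pi_R
  pi_Q = 1/3*pi_P + 2/3*pi_Q + 1/5*pi_R
  pi_R = 2/15*pi_P + 2/15*pi_Q + 7/15*pi_R
with normalization: pi_P + pi_Q + pi_R = 1.

Using the first 2 balance equations plus normalization, the linear system A*pi = b is:
  [-7/15, 1/5, 1/3] . pi = 0
  [1/3, -1/3, 1/5] . pi = 0
  [1, 1, 1] . pi = 1

Solving yields:
  pi_P = 17/50
  pi_Q = 23/50
  pi_R = 1/5

Verification (pi * P):
  17/50*8/15 + 23/50*1/5 + 1/5*1/3 = 17/50 = pi_P  (ok)
  17/50*1/3 + 23/50*2/3 + 1/5*1/5 = 23/50 = pi_Q  (ok)
  17/50*2/15 + 23/50*2/15 + 1/5*7/15 = 1/5 = pi_R  (ok)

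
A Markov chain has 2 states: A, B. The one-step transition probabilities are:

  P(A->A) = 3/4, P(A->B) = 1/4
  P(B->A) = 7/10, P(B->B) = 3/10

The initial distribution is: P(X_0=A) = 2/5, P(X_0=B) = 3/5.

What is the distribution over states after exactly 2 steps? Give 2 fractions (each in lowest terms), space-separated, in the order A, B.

Answer: 92/125 33/125

Derivation:
Propagating the distribution step by step (d_{t+1} = d_t * P):
d_0 = (A=2/5, B=3/5)
  d_1[A] = 2/5*3/4 + 3/5*7/10 = 18/25
  d_1[B] = 2/5*1/4 + 3/5*3/10 = 7/25
d_1 = (A=18/25, B=7/25)
  d_2[A] = 18/25*3/4 + 7/25*7/10 = 92/125
  d_2[B] = 18/25*1/4 + 7/25*3/10 = 33/125
d_2 = (A=92/125, B=33/125)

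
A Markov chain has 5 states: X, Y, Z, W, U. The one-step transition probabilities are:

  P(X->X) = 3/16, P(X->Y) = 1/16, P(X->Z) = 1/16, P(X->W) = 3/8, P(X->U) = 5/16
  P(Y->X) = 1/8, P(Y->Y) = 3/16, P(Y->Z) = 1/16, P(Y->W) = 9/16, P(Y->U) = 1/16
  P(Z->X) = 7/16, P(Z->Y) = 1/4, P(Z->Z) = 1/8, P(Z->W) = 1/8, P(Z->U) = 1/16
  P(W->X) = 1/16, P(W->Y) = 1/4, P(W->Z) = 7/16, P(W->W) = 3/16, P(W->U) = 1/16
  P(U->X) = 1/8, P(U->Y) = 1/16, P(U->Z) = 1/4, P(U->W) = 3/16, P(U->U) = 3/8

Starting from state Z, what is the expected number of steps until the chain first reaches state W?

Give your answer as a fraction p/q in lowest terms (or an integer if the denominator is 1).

Answer: 20560/5569

Derivation:
Let h_i = expected steps to first reach W from state i.
Boundary: h_W = 0.
First-step equations for the other states:
  h_X = 1 + 3/16*h_X + 1/16*h_Y + 1/16*h_Z + 3/8*h_W + 5/16*h_U
  h_Y = 1 + 1/8*h_X + 3/16*h_Y + 1/16*h_Z + 9/16*h_W + 1/16*h_U
  h_Z = 1 + 7/16*h_X + 1/4*h_Y + 1/8*h_Z + 1/8*h_W + 1/16*h_U
  h_U = 1 + 1/8*h_X + 1/16*h_Y + 1/4*h_Z + 3/16*h_W + 3/8*h_U

Substituting h_W = 0 and rearranging gives the linear system (I - Q) h = 1:
  [13/16, -1/16, -1/16, -5/16] . (h_X, h_Y, h_Z, h_U) = 1
  [-1/8, 13/16, -1/16, -1/16] . (h_X, h_Y, h_Z, h_U) = 1
  [-7/16, -1/4, 7/8, -1/16] . (h_X, h_Y, h_Z, h_U) = 1
  [-1/8, -1/16, -1/4, 5/8] . (h_X, h_Y, h_Z, h_U) = 1

Solving yields:
  h_X = 17888/5569
  h_Y = 12880/5569
  h_Z = 20560/5569
  h_U = 22000/5569

Starting state is Z, so the expected hitting time is h_Z = 20560/5569.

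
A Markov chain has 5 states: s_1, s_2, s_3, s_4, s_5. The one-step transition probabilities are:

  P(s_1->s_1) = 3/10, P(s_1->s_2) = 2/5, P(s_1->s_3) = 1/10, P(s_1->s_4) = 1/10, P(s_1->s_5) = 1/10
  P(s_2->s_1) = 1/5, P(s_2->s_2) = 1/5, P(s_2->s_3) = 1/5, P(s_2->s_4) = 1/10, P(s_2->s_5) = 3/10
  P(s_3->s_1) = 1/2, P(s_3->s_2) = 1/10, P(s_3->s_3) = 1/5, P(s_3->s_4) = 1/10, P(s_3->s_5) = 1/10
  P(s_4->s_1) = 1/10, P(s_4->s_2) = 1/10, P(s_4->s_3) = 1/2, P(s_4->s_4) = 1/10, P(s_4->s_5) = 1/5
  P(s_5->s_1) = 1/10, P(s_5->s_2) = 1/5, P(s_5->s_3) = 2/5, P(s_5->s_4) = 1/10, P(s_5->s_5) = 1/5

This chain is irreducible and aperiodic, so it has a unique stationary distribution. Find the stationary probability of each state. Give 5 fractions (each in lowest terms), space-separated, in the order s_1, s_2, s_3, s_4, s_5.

The stationary distribution satisfies pi = pi * P, i.e.:
  pi_s_1 = 3/10*pi_s_1 + 1/5*pi_s_2 + 1/2*pi_s_3 + 1/10*pi_s_4 + 1/10*pi_s_5
  pi_s_2 = 2/5*pi_s_1 + 1/5*pi_s_2 + 1/10*pi_s_3 + 1/10*pi_s_4 + 1/5*pi_s_5
  pi_s_3 = 1/10*pi_s_1 + 1/5*pi_s_2 + 1/5*pi_s_3 + 1/2*pi_s_4 + 2/5*pi_s_5
  pi_s_4 = 1/10*pi_s_1 + 1/10*pi_s_2 + 1/10*pi_s_3 + 1/10*pi_s_4 + 1/10*pi_s_5
  pi_s_5 = 1/10*pi_s_1 + 3/10*pi_s_2 + 1/10*pi_s_3 + 1/5*pi_s_4 + 1/5*pi_s_5
with normalization: pi_s_1 + pi_s_2 + pi_s_3 + pi_s_4 + pi_s_5 = 1.

Using the first 4 balance equations plus normalization, the linear system A*pi = b is:
  [-7/10, 1/5, 1/2, 1/10, 1/10] . pi = 0
  [2/5, -4/5, 1/10, 1/10, 1/5] . pi = 0
  [1/10, 1/5, -4/5, 1/2, 2/5] . pi = 0
  [1/10, 1/10, 1/10, -9/10, 1/10] . pi = 0
  [1, 1, 1, 1, 1] . pi = 1

Solving yields:
  pi_s_1 = 571/2106
  pi_s_2 = 43/195
  pi_s_3 = 2497/10530
  pi_s_4 = 1/10
  pi_s_5 = 601/3510

Verification (pi * P):
  571/2106*3/10 + 43/195*1/5 + 2497/10530*1/2 + 1/10*1/10 + 601/3510*1/10 = 571/2106 = pi_s_1  (ok)
  571/2106*2/5 + 43/195*1/5 + 2497/10530*1/10 + 1/10*1/10 + 601/3510*1/5 = 43/195 = pi_s_2  (ok)
  571/2106*1/10 + 43/195*1/5 + 2497/10530*1/5 + 1/10*1/2 + 601/3510*2/5 = 2497/10530 = pi_s_3  (ok)
  571/2106*1/10 + 43/195*1/10 + 2497/10530*1/10 + 1/10*1/10 + 601/3510*1/10 = 1/10 = pi_s_4  (ok)
  571/2106*1/10 + 43/195*3/10 + 2497/10530*1/10 + 1/10*1/5 + 601/3510*1/5 = 601/3510 = pi_s_5  (ok)

Answer: 571/2106 43/195 2497/10530 1/10 601/3510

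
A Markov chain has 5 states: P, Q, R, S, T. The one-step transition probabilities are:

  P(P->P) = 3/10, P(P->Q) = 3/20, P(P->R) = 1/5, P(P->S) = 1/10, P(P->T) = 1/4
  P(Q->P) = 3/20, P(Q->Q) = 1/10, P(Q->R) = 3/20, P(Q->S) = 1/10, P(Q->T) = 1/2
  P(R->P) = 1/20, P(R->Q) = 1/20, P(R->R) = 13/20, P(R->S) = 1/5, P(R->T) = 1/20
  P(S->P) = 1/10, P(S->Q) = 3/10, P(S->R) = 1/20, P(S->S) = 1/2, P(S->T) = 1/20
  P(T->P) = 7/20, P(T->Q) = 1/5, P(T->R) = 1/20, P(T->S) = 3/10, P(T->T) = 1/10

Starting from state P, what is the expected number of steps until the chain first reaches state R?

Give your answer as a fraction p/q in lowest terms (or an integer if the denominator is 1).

Let h_i = expected steps to first reach R from state i.
Boundary: h_R = 0.
First-step equations for the other states:
  h_P = 1 + 3/10*h_P + 3/20*h_Q + 1/5*h_R + 1/10*h_S + 1/4*h_T
  h_Q = 1 + 3/20*h_P + 1/10*h_Q + 3/20*h_R + 1/10*h_S + 1/2*h_T
  h_S = 1 + 1/10*h_P + 3/10*h_Q + 1/20*h_R + 1/2*h_S + 1/20*h_T
  h_T = 1 + 7/20*h_P + 1/5*h_Q + 1/20*h_R + 3/10*h_S + 1/10*h_T

Substituting h_R = 0 and rearranging gives the linear system (I - Q) h = 1:
  [7/10, -3/20, -1/10, -1/4] . (h_P, h_Q, h_S, h_T) = 1
  [-3/20, 9/10, -1/10, -1/2] . (h_P, h_Q, h_S, h_T) = 1
  [-1/10, -3/10, 1/2, -1/20] . (h_P, h_Q, h_S, h_T) = 1
  [-7/20, -1/5, -3/10, 9/10] . (h_P, h_Q, h_S, h_T) = 1

Solving yields:
  h_P = 30060/3677
  h_Q = 32720/3677
  h_S = 36520/3677
  h_T = 35220/3677

Starting state is P, so the expected hitting time is h_P = 30060/3677.

Answer: 30060/3677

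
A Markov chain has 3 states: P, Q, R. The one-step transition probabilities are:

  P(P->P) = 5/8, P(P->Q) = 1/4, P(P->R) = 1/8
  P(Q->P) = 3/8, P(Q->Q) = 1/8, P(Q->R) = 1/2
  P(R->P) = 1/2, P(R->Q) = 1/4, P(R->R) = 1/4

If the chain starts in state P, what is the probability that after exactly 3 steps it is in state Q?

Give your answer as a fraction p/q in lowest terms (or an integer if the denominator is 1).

Computing P^3 by repeated multiplication:
P^1 =
  P: [5/8, 1/4, 1/8]
  Q: [3/8, 1/8, 1/2]
  R: [1/2, 1/4, 1/4]
P^2 =
  P: [35/64, 7/32, 15/64]
  Q: [17/32, 15/64, 15/64]
  R: [17/32, 7/32, 1/4]
P^3 =
  P: [277/512, 57/256, 121/512]
  Q: [275/512, 113/512, 31/128]
  R: [69/128, 57/256, 61/256]

(P^3)[P -> Q] = 57/256

Answer: 57/256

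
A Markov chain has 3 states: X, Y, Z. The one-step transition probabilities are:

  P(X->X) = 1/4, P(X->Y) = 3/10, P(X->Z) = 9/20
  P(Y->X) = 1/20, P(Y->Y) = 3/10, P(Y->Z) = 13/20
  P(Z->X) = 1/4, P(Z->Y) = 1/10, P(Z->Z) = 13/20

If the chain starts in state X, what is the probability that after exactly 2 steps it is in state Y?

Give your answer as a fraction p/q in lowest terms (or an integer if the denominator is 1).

Answer: 21/100

Derivation:
Computing P^2 by repeated multiplication:
P^1 =
  X: [1/4, 3/10, 9/20]
  Y: [1/20, 3/10, 13/20]
  Z: [1/4, 1/10, 13/20]
P^2 =
  X: [19/100, 21/100, 3/5]
  Y: [19/100, 17/100, 16/25]
  Z: [23/100, 17/100, 3/5]

(P^2)[X -> Y] = 21/100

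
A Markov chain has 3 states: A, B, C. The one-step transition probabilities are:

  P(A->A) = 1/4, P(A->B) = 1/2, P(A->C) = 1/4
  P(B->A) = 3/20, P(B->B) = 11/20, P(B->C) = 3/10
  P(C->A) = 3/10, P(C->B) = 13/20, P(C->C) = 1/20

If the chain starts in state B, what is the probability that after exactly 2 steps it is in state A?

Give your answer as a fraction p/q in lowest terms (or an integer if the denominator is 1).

Computing P^2 by repeated multiplication:
P^1 =
  A: [1/4, 1/2, 1/4]
  B: [3/20, 11/20, 3/10]
  C: [3/10, 13/20, 1/20]
P^2 =
  A: [17/80, 9/16, 9/40]
  B: [21/100, 229/400, 87/400]
  C: [3/16, 27/50, 109/400]

(P^2)[B -> A] = 21/100

Answer: 21/100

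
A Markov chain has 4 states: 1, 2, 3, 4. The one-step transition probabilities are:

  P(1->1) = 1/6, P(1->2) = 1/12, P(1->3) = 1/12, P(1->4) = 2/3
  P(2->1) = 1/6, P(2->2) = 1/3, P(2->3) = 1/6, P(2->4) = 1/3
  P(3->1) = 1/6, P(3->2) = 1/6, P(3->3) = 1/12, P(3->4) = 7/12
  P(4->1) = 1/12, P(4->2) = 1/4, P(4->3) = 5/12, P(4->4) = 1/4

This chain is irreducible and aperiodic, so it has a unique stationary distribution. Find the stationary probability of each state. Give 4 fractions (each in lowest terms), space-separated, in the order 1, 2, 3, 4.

Answer: 262/1969 447/1969 466/1969 794/1969

Derivation:
The stationary distribution satisfies pi = pi * P, i.e.:
  pi_1 = 1/6*pi_1 + 1/6*pi_2 + 1/6*pi_3 + 1/12*pi_4
  pi_2 = 1/12*pi_1 + 1/3*pi_2 + 1/6*pi_3 + 1/4*pi_4
  pi_3 = 1/12*pi_1 + 1/6*pi_2 + 1/12*pi_3 + 5/12*pi_4
  pi_4 = 2/3*pi_1 + 1/3*pi_2 + 7/12*pi_3 + 1/4*pi_4
with normalization: pi_1 + pi_2 + pi_3 + pi_4 = 1.

Using the first 3 balance equations plus normalization, the linear system A*pi = b is:
  [-5/6, 1/6, 1/6, 1/12] . pi = 0
  [1/12, -2/3, 1/6, 1/4] . pi = 0
  [1/12, 1/6, -11/12, 5/12] . pi = 0
  [1, 1, 1, 1] . pi = 1

Solving yields:
  pi_1 = 262/1969
  pi_2 = 447/1969
  pi_3 = 466/1969
  pi_4 = 794/1969

Verification (pi * P):
  262/1969*1/6 + 447/1969*1/6 + 466/1969*1/6 + 794/1969*1/12 = 262/1969 = pi_1  (ok)
  262/1969*1/12 + 447/1969*1/3 + 466/1969*1/6 + 794/1969*1/4 = 447/1969 = pi_2  (ok)
  262/1969*1/12 + 447/1969*1/6 + 466/1969*1/12 + 794/1969*5/12 = 466/1969 = pi_3  (ok)
  262/1969*2/3 + 447/1969*1/3 + 466/1969*7/12 + 794/1969*1/4 = 794/1969 = pi_4  (ok)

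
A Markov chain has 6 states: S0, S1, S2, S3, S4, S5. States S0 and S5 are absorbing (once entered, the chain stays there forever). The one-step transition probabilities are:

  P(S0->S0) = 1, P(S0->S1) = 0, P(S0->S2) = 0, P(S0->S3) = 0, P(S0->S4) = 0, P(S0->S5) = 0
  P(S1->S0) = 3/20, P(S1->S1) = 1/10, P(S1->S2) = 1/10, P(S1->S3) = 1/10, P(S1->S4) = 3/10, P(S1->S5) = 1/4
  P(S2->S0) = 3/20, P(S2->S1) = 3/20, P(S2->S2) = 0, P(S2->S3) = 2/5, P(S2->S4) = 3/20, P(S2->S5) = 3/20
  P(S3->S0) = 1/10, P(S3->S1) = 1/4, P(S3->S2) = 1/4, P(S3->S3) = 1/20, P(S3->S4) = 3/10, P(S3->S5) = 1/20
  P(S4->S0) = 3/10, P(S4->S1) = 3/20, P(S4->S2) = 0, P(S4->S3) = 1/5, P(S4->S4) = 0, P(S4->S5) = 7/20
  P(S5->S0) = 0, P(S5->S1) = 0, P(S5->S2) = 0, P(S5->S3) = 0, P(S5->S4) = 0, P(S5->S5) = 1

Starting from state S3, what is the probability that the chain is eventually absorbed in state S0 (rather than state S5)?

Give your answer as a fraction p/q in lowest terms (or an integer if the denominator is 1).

Answer: 46041/93904

Derivation:
Let a_i = P(absorbed in S0 | start in state i).
Boundary conditions: a_S0 = 1, a_S5 = 0.
For each transient state i, a_i = sum_j P(i->j) * a_j:
  a_S1 = 3/20*a_S0 + 1/10*a_S1 + 1/10*a_S2 + 1/10*a_S3 + 3/10*a_S4 + 1/4*a_S5
  a_S2 = 3/20*a_S0 + 3/20*a_S1 + 0*a_S2 + 2/5*a_S3 + 3/20*a_S4 + 3/20*a_S5
  a_S3 = 1/10*a_S0 + 1/4*a_S1 + 1/4*a_S2 + 1/20*a_S3 + 3/10*a_S4 + 1/20*a_S5
  a_S4 = 3/10*a_S0 + 3/20*a_S1 + 0*a_S2 + 1/5*a_S3 + 0*a_S4 + 7/20*a_S5

Substituting a_S0 = 1 and a_S5 = 0, rearrange to (I - Q) a = r where r[i] = P(i -> S0):
  [9/10, -1/10, -1/10, -3/10] . (a_S1, a_S2, a_S3, a_S4) = 3/20
  [-3/20, 1, -2/5, -3/20] . (a_S1, a_S2, a_S3, a_S4) = 3/20
  [-1/4, -1/4, 19/20, -3/10] . (a_S1, a_S2, a_S3, a_S4) = 1/10
  [-3/20, 0, -1/5, 1] . (a_S1, a_S2, a_S3, a_S4) = 3/10

Solving yields:
  a_S1 = 10061/23476
  a_S2 = 45051/93904
  a_S3 = 46041/93904
  a_S4 = 5427/11738

Starting state is S3, so the absorption probability is a_S3 = 46041/93904.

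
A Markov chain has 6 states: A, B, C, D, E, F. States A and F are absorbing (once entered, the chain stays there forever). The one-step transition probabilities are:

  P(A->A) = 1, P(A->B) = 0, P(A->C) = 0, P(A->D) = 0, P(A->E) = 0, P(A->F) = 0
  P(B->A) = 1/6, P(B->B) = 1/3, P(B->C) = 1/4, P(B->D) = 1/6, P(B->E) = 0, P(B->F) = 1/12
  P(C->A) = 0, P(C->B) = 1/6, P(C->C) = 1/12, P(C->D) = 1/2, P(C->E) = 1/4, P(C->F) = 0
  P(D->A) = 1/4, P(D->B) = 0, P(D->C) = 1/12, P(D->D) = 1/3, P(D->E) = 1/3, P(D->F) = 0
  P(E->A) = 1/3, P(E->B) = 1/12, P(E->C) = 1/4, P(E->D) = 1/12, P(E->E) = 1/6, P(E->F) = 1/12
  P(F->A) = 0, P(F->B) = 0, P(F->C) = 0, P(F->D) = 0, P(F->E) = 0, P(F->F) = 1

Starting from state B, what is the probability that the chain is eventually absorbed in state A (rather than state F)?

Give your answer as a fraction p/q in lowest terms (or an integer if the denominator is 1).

Let a_i = P(absorbed in A | start in state i).
Boundary conditions: a_A = 1, a_F = 0.
For each transient state i, a_i = sum_j P(i->j) * a_j:
  a_B = 1/6*a_A + 1/3*a_B + 1/4*a_C + 1/6*a_D + 0*a_E + 1/12*a_F
  a_C = 0*a_A + 1/6*a_B + 1/12*a_C + 1/2*a_D + 1/4*a_E + 0*a_F
  a_D = 1/4*a_A + 0*a_B + 1/12*a_C + 1/3*a_D + 1/3*a_E + 0*a_F
  a_E = 1/3*a_A + 1/12*a_B + 1/4*a_C + 1/12*a_D + 1/6*a_E + 1/12*a_F

Substituting a_A = 1 and a_F = 0, rearrange to (I - Q) a = r where r[i] = P(i -> A):
  [2/3, -1/4, -1/6, 0] . (a_B, a_C, a_D, a_E) = 1/6
  [-1/6, 11/12, -1/2, -1/4] . (a_B, a_C, a_D, a_E) = 0
  [0, -1/12, 2/3, -1/3] . (a_B, a_C, a_D, a_E) = 1/4
  [-1/12, -1/4, -1/12, 5/6] . (a_B, a_C, a_D, a_E) = 1/3

Solving yields:
  a_B = 199/250
  a_C = 73/85
  a_D = 3807/4250
  a_E = 1757/2125

Starting state is B, so the absorption probability is a_B = 199/250.

Answer: 199/250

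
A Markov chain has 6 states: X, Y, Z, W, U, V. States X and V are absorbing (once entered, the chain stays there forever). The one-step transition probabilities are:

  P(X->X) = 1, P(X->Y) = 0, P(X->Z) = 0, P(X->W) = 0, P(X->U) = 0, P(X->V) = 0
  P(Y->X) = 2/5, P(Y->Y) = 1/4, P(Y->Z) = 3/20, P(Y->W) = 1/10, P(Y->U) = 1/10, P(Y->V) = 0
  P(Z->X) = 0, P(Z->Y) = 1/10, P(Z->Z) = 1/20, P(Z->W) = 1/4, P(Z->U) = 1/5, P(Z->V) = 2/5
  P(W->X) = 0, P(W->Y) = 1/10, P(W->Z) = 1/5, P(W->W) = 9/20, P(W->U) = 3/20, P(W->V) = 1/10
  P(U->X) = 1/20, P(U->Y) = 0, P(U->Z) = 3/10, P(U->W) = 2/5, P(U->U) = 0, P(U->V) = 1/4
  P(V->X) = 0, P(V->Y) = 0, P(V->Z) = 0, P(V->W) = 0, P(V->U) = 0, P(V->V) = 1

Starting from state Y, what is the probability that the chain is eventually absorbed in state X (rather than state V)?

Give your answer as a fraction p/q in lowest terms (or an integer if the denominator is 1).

Answer: 23437/37726

Derivation:
Let a_i = P(absorbed in X | start in state i).
Boundary conditions: a_X = 1, a_V = 0.
For each transient state i, a_i = sum_j P(i->j) * a_j:
  a_Y = 2/5*a_X + 1/4*a_Y + 3/20*a_Z + 1/10*a_W + 1/10*a_U + 0*a_V
  a_Z = 0*a_X + 1/10*a_Y + 1/20*a_Z + 1/4*a_W + 1/5*a_U + 2/5*a_V
  a_W = 0*a_X + 1/10*a_Y + 1/5*a_Z + 9/20*a_W + 3/20*a_U + 1/10*a_V
  a_U = 1/20*a_X + 0*a_Y + 3/10*a_Z + 2/5*a_W + 0*a_U + 1/4*a_V

Substituting a_X = 1 and a_V = 0, rearrange to (I - Q) a = r where r[i] = P(i -> X):
  [3/4, -3/20, -1/10, -1/10] . (a_Y, a_Z, a_W, a_U) = 2/5
  [-1/10, 19/20, -1/4, -1/5] . (a_Y, a_Z, a_W, a_U) = 0
  [-1/10, -1/5, 11/20, -3/20] . (a_Y, a_Z, a_W, a_U) = 0
  [0, -3/10, -2/5, 1] . (a_Y, a_Z, a_W, a_U) = 1/20

Solving yields:
  a_Y = 23437/37726
  a_Z = 6193/37726
  a_W = 8457/37726
  a_U = 7127/37726

Starting state is Y, so the absorption probability is a_Y = 23437/37726.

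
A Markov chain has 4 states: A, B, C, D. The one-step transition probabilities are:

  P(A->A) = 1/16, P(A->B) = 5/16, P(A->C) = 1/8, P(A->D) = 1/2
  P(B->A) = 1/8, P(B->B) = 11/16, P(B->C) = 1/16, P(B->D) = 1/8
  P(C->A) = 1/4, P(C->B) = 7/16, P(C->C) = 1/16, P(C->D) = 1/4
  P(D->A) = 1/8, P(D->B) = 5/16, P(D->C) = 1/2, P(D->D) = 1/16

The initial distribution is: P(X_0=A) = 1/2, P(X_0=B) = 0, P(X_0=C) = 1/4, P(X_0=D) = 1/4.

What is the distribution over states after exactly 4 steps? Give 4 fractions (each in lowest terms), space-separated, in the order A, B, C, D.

Answer: 17651/131072 68675/131072 40991/262144 48501/262144

Derivation:
Propagating the distribution step by step (d_{t+1} = d_t * P):
d_0 = (A=1/2, B=0, C=1/4, D=1/4)
  d_1[A] = 1/2*1/16 + 0*1/8 + 1/4*1/4 + 1/4*1/8 = 1/8
  d_1[B] = 1/2*5/16 + 0*11/16 + 1/4*7/16 + 1/4*5/16 = 11/32
  d_1[C] = 1/2*1/8 + 0*1/16 + 1/4*1/16 + 1/4*1/2 = 13/64
  d_1[D] = 1/2*1/2 + 0*1/8 + 1/4*1/4 + 1/4*1/16 = 21/64
d_1 = (A=1/8, B=11/32, C=13/64, D=21/64)
  d_2[A] = 1/8*1/16 + 11/32*1/8 + 13/64*1/4 + 21/64*1/8 = 73/512
  d_2[B] = 1/8*5/16 + 11/32*11/16 + 13/64*7/16 + 21/64*5/16 = 239/512
  d_2[C] = 1/8*1/8 + 11/32*1/16 + 13/64*1/16 + 21/64*1/2 = 219/1024
  d_2[D] = 1/8*1/2 + 11/32*1/8 + 13/64*1/4 + 21/64*1/16 = 181/1024
d_2 = (A=73/512, B=239/512, C=219/1024, D=181/1024)
  d_3[A] = 73/512*1/16 + 239/512*1/8 + 219/1024*1/4 + 181/1024*1/8 = 585/4096
  d_3[B] = 73/512*5/16 + 239/512*11/16 + 219/1024*7/16 + 181/1024*5/16 = 4213/8192
  d_3[C] = 73/512*1/8 + 239/512*1/16 + 219/1024*1/16 + 181/1024*1/2 = 2437/16384
  d_3[D] = 73/512*1/2 + 239/512*1/8 + 219/1024*1/4 + 181/1024*1/16 = 3181/16384
d_3 = (A=585/4096, B=4213/8192, C=2437/16384, D=3181/16384)
  d_4[A] = 585/4096*1/16 + 4213/8192*1/8 + 2437/16384*1/4 + 3181/16384*1/8 = 17651/131072
  d_4[B] = 585/4096*5/16 + 4213/8192*11/16 + 2437/16384*7/16 + 3181/16384*5/16 = 68675/131072
  d_4[C] = 585/4096*1/8 + 4213/8192*1/16 + 2437/16384*1/16 + 3181/16384*1/2 = 40991/262144
  d_4[D] = 585/4096*1/2 + 4213/8192*1/8 + 2437/16384*1/4 + 3181/16384*1/16 = 48501/262144
d_4 = (A=17651/131072, B=68675/131072, C=40991/262144, D=48501/262144)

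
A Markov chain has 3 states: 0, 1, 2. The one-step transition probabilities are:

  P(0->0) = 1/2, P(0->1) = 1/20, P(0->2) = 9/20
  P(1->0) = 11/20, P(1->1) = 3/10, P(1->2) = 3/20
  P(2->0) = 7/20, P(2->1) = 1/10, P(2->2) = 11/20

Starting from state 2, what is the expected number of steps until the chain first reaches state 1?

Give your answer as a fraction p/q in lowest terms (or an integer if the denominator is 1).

Answer: 340/27

Derivation:
Let h_i = expected steps to first reach 1 from state i.
Boundary: h_1 = 0.
First-step equations for the other states:
  h_0 = 1 + 1/2*h_0 + 1/20*h_1 + 9/20*h_2
  h_2 = 1 + 7/20*h_0 + 1/10*h_1 + 11/20*h_2

Substituting h_1 = 0 and rearranging gives the linear system (I - Q) h = 1:
  [1/2, -9/20] . (h_0, h_2) = 1
  [-7/20, 9/20] . (h_0, h_2) = 1

Solving yields:
  h_0 = 40/3
  h_2 = 340/27

Starting state is 2, so the expected hitting time is h_2 = 340/27.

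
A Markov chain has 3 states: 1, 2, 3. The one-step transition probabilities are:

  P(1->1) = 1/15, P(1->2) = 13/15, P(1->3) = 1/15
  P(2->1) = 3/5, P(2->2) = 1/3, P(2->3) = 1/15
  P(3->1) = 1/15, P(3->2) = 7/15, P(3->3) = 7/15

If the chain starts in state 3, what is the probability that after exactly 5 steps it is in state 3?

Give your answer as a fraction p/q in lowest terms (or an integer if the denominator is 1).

Computing P^5 by repeated multiplication:
P^1 =
  1: [1/15, 13/15, 1/15]
  2: [3/5, 1/3, 1/15]
  3: [1/15, 7/15, 7/15]
P^2 =
  1: [119/225, 17/45, 7/75]
  2: [11/45, 149/225, 7/75]
  3: [71/225, 97/225, 19/75]
P^3 =
  1: [181/675, 2119/3375, 13/125]
  2: [1417/3375, 1607/3375, 13/125]
  3: [1001/3375, 1807/3375, 21/125]
P^4 =
  1: [20327/50625, 24817/50625, 203/1875]
  2: [16231/50625, 28913/50625, 203/1875]
  3: [17831/50625, 26017/50625, 251/1875]
P^5 =
  1: [249161/759375, 426703/759375, 1031/9375]
  2: [281929/759375, 78787/151875, 1031/9375]
  3: [258761/759375, 409327/759375, 1127/9375]

(P^5)[3 -> 3] = 1127/9375

Answer: 1127/9375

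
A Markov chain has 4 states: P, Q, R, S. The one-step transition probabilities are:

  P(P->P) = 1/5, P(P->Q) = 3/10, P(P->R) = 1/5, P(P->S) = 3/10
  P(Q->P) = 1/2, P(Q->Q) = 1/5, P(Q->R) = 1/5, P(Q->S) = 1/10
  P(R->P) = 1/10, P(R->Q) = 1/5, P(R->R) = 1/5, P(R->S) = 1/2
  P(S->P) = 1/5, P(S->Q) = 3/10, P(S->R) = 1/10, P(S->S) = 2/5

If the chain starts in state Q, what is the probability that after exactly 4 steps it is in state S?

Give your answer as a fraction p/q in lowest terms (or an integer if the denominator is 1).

Answer: 629/2000

Derivation:
Computing P^4 by repeated multiplication:
P^1 =
  P: [1/5, 3/10, 1/5, 3/10]
  Q: [1/2, 1/5, 1/5, 1/10]
  R: [1/10, 1/5, 1/5, 1/2]
  S: [1/5, 3/10, 1/10, 2/5]
P^2 =
  P: [27/100, 1/4, 17/100, 31/100]
  Q: [6/25, 13/50, 19/100, 31/100]
  R: [6/25, 13/50, 3/20, 7/20]
  S: [7/25, 13/50, 4/25, 3/10]
P^3 =
  P: [129/500, 129/500, 169/1000, 63/200]
  Q: [259/1000, 51/200, 169/1000, 317/1000]
  R: [263/1000, 259/1000, 33/200, 313/1000]
  S: [131/500, 129/500, 17/100, 31/100]
P^4 =
  P: [521/2000, 2573/10000, 337/2000, 3137/10000]
  Q: [649/2500, 161/625, 1683/10000, 629/2000]
  R: [653/2500, 161/625, 1687/10000, 5/16]
  S: [651/2500, 643/2500, 169/1000, 1567/5000]

(P^4)[Q -> S] = 629/2000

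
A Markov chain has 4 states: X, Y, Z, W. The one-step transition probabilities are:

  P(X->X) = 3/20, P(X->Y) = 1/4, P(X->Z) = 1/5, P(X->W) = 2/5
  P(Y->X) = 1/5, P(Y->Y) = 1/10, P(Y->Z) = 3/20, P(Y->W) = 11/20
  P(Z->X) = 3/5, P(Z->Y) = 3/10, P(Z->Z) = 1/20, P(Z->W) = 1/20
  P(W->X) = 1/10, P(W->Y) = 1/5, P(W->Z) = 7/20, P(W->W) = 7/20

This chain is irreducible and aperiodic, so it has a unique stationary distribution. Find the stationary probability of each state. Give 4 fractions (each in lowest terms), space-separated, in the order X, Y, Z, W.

Answer: 347/1460 309/1460 611/2920 997/2920

Derivation:
The stationary distribution satisfies pi = pi * P, i.e.:
  pi_X = 3/20*pi_X + 1/5*pi_Y + 3/5*pi_Z + 1/10*pi_W
  pi_Y = 1/4*pi_X + 1/10*pi_Y + 3/10*pi_Z + 1/5*pi_W
  pi_Z = 1/5*pi_X + 3/20*pi_Y + 1/20*pi_Z + 7/20*pi_W
  pi_W = 2/5*pi_X + 11/20*pi_Y + 1/20*pi_Z + 7/20*pi_W
with normalization: pi_X + pi_Y + pi_Z + pi_W = 1.

Using the first 3 balance equations plus normalization, the linear system A*pi = b is:
  [-17/20, 1/5, 3/5, 1/10] . pi = 0
  [1/4, -9/10, 3/10, 1/5] . pi = 0
  [1/5, 3/20, -19/20, 7/20] . pi = 0
  [1, 1, 1, 1] . pi = 1

Solving yields:
  pi_X = 347/1460
  pi_Y = 309/1460
  pi_Z = 611/2920
  pi_W = 997/2920

Verification (pi * P):
  347/1460*3/20 + 309/1460*1/5 + 611/2920*3/5 + 997/2920*1/10 = 347/1460 = pi_X  (ok)
  347/1460*1/4 + 309/1460*1/10 + 611/2920*3/10 + 997/2920*1/5 = 309/1460 = pi_Y  (ok)
  347/1460*1/5 + 309/1460*3/20 + 611/2920*1/20 + 997/2920*7/20 = 611/2920 = pi_Z  (ok)
  347/1460*2/5 + 309/1460*11/20 + 611/2920*1/20 + 997/2920*7/20 = 997/2920 = pi_W  (ok)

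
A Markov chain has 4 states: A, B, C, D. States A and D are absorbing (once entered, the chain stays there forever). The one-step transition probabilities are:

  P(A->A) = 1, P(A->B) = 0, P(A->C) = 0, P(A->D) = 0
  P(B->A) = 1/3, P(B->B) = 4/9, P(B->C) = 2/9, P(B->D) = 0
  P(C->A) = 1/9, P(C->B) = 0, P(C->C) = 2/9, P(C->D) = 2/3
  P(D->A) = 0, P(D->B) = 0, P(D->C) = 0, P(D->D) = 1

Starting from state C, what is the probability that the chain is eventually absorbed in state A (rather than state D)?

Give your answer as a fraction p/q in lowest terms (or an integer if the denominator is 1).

Let a_i = P(absorbed in A | start in state i).
Boundary conditions: a_A = 1, a_D = 0.
For each transient state i, a_i = sum_j P(i->j) * a_j:
  a_B = 1/3*a_A + 4/9*a_B + 2/9*a_C + 0*a_D
  a_C = 1/9*a_A + 0*a_B + 2/9*a_C + 2/3*a_D

Substituting a_A = 1 and a_D = 0, rearrange to (I - Q) a = r where r[i] = P(i -> A):
  [5/9, -2/9] . (a_B, a_C) = 1/3
  [0, 7/9] . (a_B, a_C) = 1/9

Solving yields:
  a_B = 23/35
  a_C = 1/7

Starting state is C, so the absorption probability is a_C = 1/7.

Answer: 1/7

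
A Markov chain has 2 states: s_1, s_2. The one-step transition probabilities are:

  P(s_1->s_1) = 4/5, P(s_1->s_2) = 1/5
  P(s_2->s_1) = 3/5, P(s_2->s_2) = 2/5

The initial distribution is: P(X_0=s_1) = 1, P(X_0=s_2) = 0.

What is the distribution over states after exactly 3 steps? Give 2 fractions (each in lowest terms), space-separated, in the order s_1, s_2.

Propagating the distribution step by step (d_{t+1} = d_t * P):
d_0 = (s_1=1, s_2=0)
  d_1[s_1] = 1*4/5 + 0*3/5 = 4/5
  d_1[s_2] = 1*1/5 + 0*2/5 = 1/5
d_1 = (s_1=4/5, s_2=1/5)
  d_2[s_1] = 4/5*4/5 + 1/5*3/5 = 19/25
  d_2[s_2] = 4/5*1/5 + 1/5*2/5 = 6/25
d_2 = (s_1=19/25, s_2=6/25)
  d_3[s_1] = 19/25*4/5 + 6/25*3/5 = 94/125
  d_3[s_2] = 19/25*1/5 + 6/25*2/5 = 31/125
d_3 = (s_1=94/125, s_2=31/125)

Answer: 94/125 31/125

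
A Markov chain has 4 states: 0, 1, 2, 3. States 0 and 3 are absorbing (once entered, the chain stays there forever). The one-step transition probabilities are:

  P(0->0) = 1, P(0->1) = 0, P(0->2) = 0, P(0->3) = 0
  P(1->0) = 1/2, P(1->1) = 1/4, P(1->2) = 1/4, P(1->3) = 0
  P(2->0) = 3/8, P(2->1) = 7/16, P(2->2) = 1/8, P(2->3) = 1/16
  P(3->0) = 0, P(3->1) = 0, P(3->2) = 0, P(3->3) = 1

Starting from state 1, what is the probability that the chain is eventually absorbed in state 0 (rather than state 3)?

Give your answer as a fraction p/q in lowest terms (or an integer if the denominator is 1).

Answer: 34/35

Derivation:
Let a_i = P(absorbed in 0 | start in state i).
Boundary conditions: a_0 = 1, a_3 = 0.
For each transient state i, a_i = sum_j P(i->j) * a_j:
  a_1 = 1/2*a_0 + 1/4*a_1 + 1/4*a_2 + 0*a_3
  a_2 = 3/8*a_0 + 7/16*a_1 + 1/8*a_2 + 1/16*a_3

Substituting a_0 = 1 and a_3 = 0, rearrange to (I - Q) a = r where r[i] = P(i -> 0):
  [3/4, -1/4] . (a_1, a_2) = 1/2
  [-7/16, 7/8] . (a_1, a_2) = 3/8

Solving yields:
  a_1 = 34/35
  a_2 = 32/35

Starting state is 1, so the absorption probability is a_1 = 34/35.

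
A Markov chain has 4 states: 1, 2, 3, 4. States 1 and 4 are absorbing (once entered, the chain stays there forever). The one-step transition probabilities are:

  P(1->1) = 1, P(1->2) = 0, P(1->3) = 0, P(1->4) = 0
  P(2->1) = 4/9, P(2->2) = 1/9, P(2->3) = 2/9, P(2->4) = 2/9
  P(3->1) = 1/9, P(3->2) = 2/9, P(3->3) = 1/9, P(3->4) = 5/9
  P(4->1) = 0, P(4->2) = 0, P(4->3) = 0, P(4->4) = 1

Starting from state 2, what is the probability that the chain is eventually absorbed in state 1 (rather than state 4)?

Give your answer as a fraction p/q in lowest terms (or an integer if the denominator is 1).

Answer: 17/30

Derivation:
Let a_i = P(absorbed in 1 | start in state i).
Boundary conditions: a_1 = 1, a_4 = 0.
For each transient state i, a_i = sum_j P(i->j) * a_j:
  a_2 = 4/9*a_1 + 1/9*a_2 + 2/9*a_3 + 2/9*a_4
  a_3 = 1/9*a_1 + 2/9*a_2 + 1/9*a_3 + 5/9*a_4

Substituting a_1 = 1 and a_4 = 0, rearrange to (I - Q) a = r where r[i] = P(i -> 1):
  [8/9, -2/9] . (a_2, a_3) = 4/9
  [-2/9, 8/9] . (a_2, a_3) = 1/9

Solving yields:
  a_2 = 17/30
  a_3 = 4/15

Starting state is 2, so the absorption probability is a_2 = 17/30.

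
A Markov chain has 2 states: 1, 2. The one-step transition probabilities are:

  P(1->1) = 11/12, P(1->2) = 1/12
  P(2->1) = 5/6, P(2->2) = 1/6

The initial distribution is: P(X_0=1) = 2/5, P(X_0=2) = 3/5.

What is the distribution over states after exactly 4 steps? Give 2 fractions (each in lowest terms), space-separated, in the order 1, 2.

Propagating the distribution step by step (d_{t+1} = d_t * P):
d_0 = (1=2/5, 2=3/5)
  d_1[1] = 2/5*11/12 + 3/5*5/6 = 13/15
  d_1[2] = 2/5*1/12 + 3/5*1/6 = 2/15
d_1 = (1=13/15, 2=2/15)
  d_2[1] = 13/15*11/12 + 2/15*5/6 = 163/180
  d_2[2] = 13/15*1/12 + 2/15*1/6 = 17/180
d_2 = (1=163/180, 2=17/180)
  d_3[1] = 163/180*11/12 + 17/180*5/6 = 1963/2160
  d_3[2] = 163/180*1/12 + 17/180*1/6 = 197/2160
d_3 = (1=1963/2160, 2=197/2160)
  d_4[1] = 1963/2160*11/12 + 197/2160*5/6 = 23563/25920
  d_4[2] = 1963/2160*1/12 + 197/2160*1/6 = 2357/25920
d_4 = (1=23563/25920, 2=2357/25920)

Answer: 23563/25920 2357/25920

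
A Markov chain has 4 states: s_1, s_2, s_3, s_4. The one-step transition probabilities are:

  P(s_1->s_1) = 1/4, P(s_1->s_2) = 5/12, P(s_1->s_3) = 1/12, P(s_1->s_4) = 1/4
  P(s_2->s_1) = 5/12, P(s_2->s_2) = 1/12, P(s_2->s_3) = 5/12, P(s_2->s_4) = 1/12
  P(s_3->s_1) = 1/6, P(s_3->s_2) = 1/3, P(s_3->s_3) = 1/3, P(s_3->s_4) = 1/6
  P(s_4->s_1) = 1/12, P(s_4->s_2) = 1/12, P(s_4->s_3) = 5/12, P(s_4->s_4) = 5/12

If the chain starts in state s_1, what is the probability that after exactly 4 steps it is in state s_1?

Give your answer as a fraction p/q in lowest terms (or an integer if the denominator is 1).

Computing P^4 by repeated multiplication:
P^1 =
  s_1: [1/4, 5/12, 1/12, 1/4]
  s_2: [5/12, 1/12, 5/12, 1/12]
  s_3: [1/6, 1/3, 1/3, 1/6]
  s_4: [1/12, 1/12, 5/12, 5/12]
P^2 =
  s_1: [13/48, 3/16, 47/144, 31/144]
  s_2: [31/144, 47/144, 35/144, 31/144]
  s_3: [1/4, 2/9, 1/3, 7/36]
  s_4: [23/144, 31/144, 17/48, 13/48]
P^3 =
  s_1: [377/1728, 49/192, 517/1728, 131/576]
  s_2: [143/576, 373/1728, 187/576, 365/1728]
  s_3: [49/216, 1/4, 11/36, 47/216]
  s_4: [365/1728, 389/1728, 577/1728, 397/1728]
P^4 =
  s_1: [4763/20736, 4787/20736, 245/768, 4571/20736]
  s_2: [4639/20736, 1709/6912, 707/2304, 4607/20736]
  s_3: [149/648, 305/1296, 409/1296, 71/324]
  s_4: [4591/20736, 4919/20736, 2201/6912, 1541/6912]

(P^4)[s_1 -> s_1] = 4763/20736

Answer: 4763/20736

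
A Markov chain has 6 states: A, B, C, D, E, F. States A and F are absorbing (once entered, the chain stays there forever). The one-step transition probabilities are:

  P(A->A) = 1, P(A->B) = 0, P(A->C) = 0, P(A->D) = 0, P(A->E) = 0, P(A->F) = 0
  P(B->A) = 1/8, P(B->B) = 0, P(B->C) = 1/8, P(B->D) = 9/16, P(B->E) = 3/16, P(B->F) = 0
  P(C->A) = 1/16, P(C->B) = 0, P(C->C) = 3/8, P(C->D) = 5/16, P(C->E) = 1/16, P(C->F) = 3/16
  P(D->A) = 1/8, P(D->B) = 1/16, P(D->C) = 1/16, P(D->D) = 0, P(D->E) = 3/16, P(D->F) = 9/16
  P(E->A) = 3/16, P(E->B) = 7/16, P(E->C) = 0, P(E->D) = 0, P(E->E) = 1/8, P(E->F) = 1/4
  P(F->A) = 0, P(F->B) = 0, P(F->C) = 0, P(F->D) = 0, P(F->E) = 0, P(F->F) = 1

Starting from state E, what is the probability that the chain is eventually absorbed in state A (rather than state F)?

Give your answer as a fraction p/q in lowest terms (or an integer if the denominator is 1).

Answer: 1571/3954

Derivation:
Let a_i = P(absorbed in A | start in state i).
Boundary conditions: a_A = 1, a_F = 0.
For each transient state i, a_i = sum_j P(i->j) * a_j:
  a_B = 1/8*a_A + 0*a_B + 1/8*a_C + 9/16*a_D + 3/16*a_E + 0*a_F
  a_C = 1/16*a_A + 0*a_B + 3/8*a_C + 5/16*a_D + 1/16*a_E + 3/16*a_F
  a_D = 1/8*a_A + 1/16*a_B + 1/16*a_C + 0*a_D + 3/16*a_E + 9/16*a_F
  a_E = 3/16*a_A + 7/16*a_B + 0*a_C + 0*a_D + 1/8*a_E + 1/4*a_F

Substituting a_A = 1 and a_F = 0, rearrange to (I - Q) a = r where r[i] = P(i -> A):
  [1, -1/8, -9/16, -3/16] . (a_B, a_C, a_D, a_E) = 1/8
  [0, 5/8, -5/16, -1/16] . (a_B, a_C, a_D, a_E) = 1/16
  [-1/16, -1/16, 1, -3/16] . (a_B, a_C, a_D, a_E) = 1/8
  [-7/16, 0, 0, 7/8] . (a_B, a_C, a_D, a_E) = 3/16

Solving yields:
  a_B = 5066/13839
  a_C = 7169/27678
  a_D = 2201/9226
  a_E = 1571/3954

Starting state is E, so the absorption probability is a_E = 1571/3954.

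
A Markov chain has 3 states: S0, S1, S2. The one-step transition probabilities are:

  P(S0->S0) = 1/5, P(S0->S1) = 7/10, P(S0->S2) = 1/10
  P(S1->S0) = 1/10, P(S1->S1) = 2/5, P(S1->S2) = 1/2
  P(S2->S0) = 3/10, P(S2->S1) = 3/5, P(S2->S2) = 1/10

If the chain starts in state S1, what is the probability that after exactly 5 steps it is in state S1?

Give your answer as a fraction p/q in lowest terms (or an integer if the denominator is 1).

Answer: 51511/100000

Derivation:
Computing P^5 by repeated multiplication:
P^1 =
  S0: [1/5, 7/10, 1/10]
  S1: [1/10, 2/5, 1/2]
  S2: [3/10, 3/5, 1/10]
P^2 =
  S0: [7/50, 12/25, 19/50]
  S1: [21/100, 53/100, 13/50]
  S2: [3/20, 51/100, 17/50]
P^3 =
  S0: [19/100, 259/500, 73/250]
  S1: [173/1000, 103/200, 39/125]
  S2: [183/1000, 513/1000, 38/125]
P^4 =
  S0: [887/5000, 2577/5000, 192/625]
  S1: [1797/10000, 5143/10000, 153/500]
  S2: [1791/10000, 5157/10000, 763/2500]
P^5 =
  S0: [8959/50000, 25733/50000, 3827/12500]
  S1: [17917/100000, 51511/100000, 7643/25000]
  S2: [3579/20000, 51477/100000, 7657/25000]

(P^5)[S1 -> S1] = 51511/100000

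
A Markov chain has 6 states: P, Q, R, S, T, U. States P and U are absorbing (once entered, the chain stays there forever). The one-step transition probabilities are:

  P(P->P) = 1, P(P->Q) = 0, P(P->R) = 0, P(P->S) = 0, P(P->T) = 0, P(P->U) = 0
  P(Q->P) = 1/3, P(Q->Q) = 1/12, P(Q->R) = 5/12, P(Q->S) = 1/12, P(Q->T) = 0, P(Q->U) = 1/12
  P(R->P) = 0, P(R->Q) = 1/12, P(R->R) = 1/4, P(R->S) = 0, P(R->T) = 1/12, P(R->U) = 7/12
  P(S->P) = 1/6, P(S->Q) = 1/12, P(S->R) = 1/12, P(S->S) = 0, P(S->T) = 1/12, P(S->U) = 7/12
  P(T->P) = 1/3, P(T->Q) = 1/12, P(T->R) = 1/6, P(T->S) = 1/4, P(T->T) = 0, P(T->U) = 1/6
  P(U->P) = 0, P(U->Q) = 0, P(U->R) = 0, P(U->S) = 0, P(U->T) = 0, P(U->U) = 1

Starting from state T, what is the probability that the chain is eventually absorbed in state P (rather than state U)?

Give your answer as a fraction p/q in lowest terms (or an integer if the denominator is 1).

Let a_i = P(absorbed in P | start in state i).
Boundary conditions: a_P = 1, a_U = 0.
For each transient state i, a_i = sum_j P(i->j) * a_j:
  a_Q = 1/3*a_P + 1/12*a_Q + 5/12*a_R + 1/12*a_S + 0*a_T + 1/12*a_U
  a_R = 0*a_P + 1/12*a_Q + 1/4*a_R + 0*a_S + 1/12*a_T + 7/12*a_U
  a_S = 1/6*a_P + 1/12*a_Q + 1/12*a_R + 0*a_S + 1/12*a_T + 7/12*a_U
  a_T = 1/3*a_P + 1/12*a_Q + 1/6*a_R + 1/4*a_S + 0*a_T + 1/6*a_U

Substituting a_P = 1 and a_U = 0, rearrange to (I - Q) a = r where r[i] = P(i -> P):
  [11/12, -5/12, -1/12, 0] . (a_Q, a_R, a_S, a_T) = 1/3
  [-1/12, 3/4, 0, -1/12] . (a_Q, a_R, a_S, a_T) = 0
  [-1/12, -1/12, 1, -1/12] . (a_Q, a_R, a_S, a_T) = 1/6
  [-1/12, -1/6, -1/4, 1] . (a_Q, a_R, a_S, a_T) = 1/3

Solving yields:
  a_Q = 2745/6376
  a_R = 311/3188
  a_S = 1581/6376
  a_T = 2853/6376

Starting state is T, so the absorption probability is a_T = 2853/6376.

Answer: 2853/6376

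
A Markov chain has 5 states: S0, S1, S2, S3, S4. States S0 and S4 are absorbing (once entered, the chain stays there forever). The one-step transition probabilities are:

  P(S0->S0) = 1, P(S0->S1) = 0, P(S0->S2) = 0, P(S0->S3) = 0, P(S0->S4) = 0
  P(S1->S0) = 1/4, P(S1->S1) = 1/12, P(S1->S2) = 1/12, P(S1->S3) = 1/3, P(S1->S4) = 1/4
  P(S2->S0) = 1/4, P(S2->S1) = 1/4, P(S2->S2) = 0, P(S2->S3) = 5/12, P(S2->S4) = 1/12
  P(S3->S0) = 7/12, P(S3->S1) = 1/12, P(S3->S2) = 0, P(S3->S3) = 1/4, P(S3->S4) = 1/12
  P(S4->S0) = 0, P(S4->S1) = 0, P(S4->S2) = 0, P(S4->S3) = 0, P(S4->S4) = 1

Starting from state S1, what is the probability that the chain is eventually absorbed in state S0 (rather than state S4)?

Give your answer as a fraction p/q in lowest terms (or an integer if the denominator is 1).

Let a_i = P(absorbed in S0 | start in state i).
Boundary conditions: a_S0 = 1, a_S4 = 0.
For each transient state i, a_i = sum_j P(i->j) * a_j:
  a_S1 = 1/4*a_S0 + 1/12*a_S1 + 1/12*a_S2 + 1/3*a_S3 + 1/4*a_S4
  a_S2 = 1/4*a_S0 + 1/4*a_S1 + 0*a_S2 + 5/12*a_S3 + 1/12*a_S4
  a_S3 = 7/12*a_S0 + 1/12*a_S1 + 0*a_S2 + 1/4*a_S3 + 1/12*a_S4

Substituting a_S0 = 1 and a_S4 = 0, rearrange to (I - Q) a = r where r[i] = P(i -> S0):
  [11/12, -1/12, -1/3] . (a_S1, a_S2, a_S3) = 1/4
  [-1/4, 1, -5/12] . (a_S1, a_S2, a_S3) = 1/4
  [-1/12, 0, 3/4] . (a_S1, a_S2, a_S3) = 7/12

Solving yields:
  a_S1 = 361/554
  a_S2 = 425/554
  a_S3 = 471/554

Starting state is S1, so the absorption probability is a_S1 = 361/554.

Answer: 361/554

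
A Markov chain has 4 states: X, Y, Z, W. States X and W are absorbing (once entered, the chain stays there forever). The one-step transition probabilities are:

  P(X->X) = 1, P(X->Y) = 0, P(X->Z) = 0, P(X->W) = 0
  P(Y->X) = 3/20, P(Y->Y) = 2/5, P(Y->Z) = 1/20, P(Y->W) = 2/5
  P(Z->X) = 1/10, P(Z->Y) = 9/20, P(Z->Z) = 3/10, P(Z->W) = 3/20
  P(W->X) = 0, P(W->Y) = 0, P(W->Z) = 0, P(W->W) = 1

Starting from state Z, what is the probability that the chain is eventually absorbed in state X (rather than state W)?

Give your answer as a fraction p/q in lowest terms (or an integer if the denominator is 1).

Answer: 17/53

Derivation:
Let a_i = P(absorbed in X | start in state i).
Boundary conditions: a_X = 1, a_W = 0.
For each transient state i, a_i = sum_j P(i->j) * a_j:
  a_Y = 3/20*a_X + 2/5*a_Y + 1/20*a_Z + 2/5*a_W
  a_Z = 1/10*a_X + 9/20*a_Y + 3/10*a_Z + 3/20*a_W

Substituting a_X = 1 and a_W = 0, rearrange to (I - Q) a = r where r[i] = P(i -> X):
  [3/5, -1/20] . (a_Y, a_Z) = 3/20
  [-9/20, 7/10] . (a_Y, a_Z) = 1/10

Solving yields:
  a_Y = 44/159
  a_Z = 17/53

Starting state is Z, so the absorption probability is a_Z = 17/53.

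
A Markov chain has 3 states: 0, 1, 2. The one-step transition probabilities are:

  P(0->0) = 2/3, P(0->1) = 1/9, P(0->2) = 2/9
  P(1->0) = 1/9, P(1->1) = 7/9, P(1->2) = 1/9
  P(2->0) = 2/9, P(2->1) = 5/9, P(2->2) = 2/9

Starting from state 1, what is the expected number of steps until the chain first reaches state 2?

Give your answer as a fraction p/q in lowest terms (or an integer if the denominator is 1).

Let h_i = expected steps to first reach 2 from state i.
Boundary: h_2 = 0.
First-step equations for the other states:
  h_0 = 1 + 2/3*h_0 + 1/9*h_1 + 2/9*h_2
  h_1 = 1 + 1/9*h_0 + 7/9*h_1 + 1/9*h_2

Substituting h_2 = 0 and rearranging gives the linear system (I - Q) h = 1:
  [1/3, -1/9] . (h_0, h_1) = 1
  [-1/9, 2/9] . (h_0, h_1) = 1

Solving yields:
  h_0 = 27/5
  h_1 = 36/5

Starting state is 1, so the expected hitting time is h_1 = 36/5.

Answer: 36/5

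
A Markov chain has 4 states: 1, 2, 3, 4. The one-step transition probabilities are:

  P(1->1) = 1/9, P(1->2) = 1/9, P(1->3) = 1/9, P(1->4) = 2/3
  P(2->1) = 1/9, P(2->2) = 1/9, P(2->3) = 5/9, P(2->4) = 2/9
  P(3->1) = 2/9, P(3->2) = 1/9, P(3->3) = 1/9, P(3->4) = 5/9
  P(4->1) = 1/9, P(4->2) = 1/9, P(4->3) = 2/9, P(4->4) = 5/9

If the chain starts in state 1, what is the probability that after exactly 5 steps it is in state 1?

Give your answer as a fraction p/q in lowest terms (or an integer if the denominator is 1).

Computing P^5 by repeated multiplication:
P^1 =
  1: [1/9, 1/9, 1/9, 2/3]
  2: [1/9, 1/9, 5/9, 2/9]
  3: [2/9, 1/9, 1/9, 5/9]
  4: [1/9, 1/9, 2/9, 5/9]
P^2 =
  1: [10/81, 1/9, 19/81, 43/81]
  2: [14/81, 1/9, 5/27, 43/81]
  3: [10/81, 1/9, 2/9, 44/81]
  4: [11/81, 1/9, 2/9, 43/81]
P^3 =
  1: [100/729, 1/9, 160/729, 388/729]
  2: [32/243, 1/9, 160/729, 392/729]
  3: [11/81, 1/9, 161/729, 388/729]
  4: [11/81, 1/9, 160/729, 389/729]
P^4 =
  1: [889/6561, 1/9, 1441/6561, 3502/6561]
  2: [889/6561, 1/9, 1445/6561, 1166/2187]
  3: [890/6561, 1/9, 1441/6561, 389/729]
  4: [889/6561, 1/9, 1442/6561, 389/729]
P^5 =
  1: [8002/59049, 1/9, 12979/59049, 31507/59049]
  2: [8006/59049, 1/9, 4325/19683, 31507/59049]
  3: [8002/59049, 1/9, 1442/6561, 31508/59049]
  4: [8003/59049, 1/9, 1442/6561, 31507/59049]

(P^5)[1 -> 1] = 8002/59049

Answer: 8002/59049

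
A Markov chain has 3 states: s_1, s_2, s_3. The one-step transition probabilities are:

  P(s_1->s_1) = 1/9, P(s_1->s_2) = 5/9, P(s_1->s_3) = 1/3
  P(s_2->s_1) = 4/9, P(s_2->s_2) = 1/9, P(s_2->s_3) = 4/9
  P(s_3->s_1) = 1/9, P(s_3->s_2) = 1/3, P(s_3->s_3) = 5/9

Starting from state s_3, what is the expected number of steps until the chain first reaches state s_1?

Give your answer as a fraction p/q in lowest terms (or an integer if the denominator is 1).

Let h_i = expected steps to first reach s_1 from state i.
Boundary: h_s_1 = 0.
First-step equations for the other states:
  h_s_2 = 1 + 4/9*h_s_1 + 1/9*h_s_2 + 4/9*h_s_3
  h_s_3 = 1 + 1/9*h_s_1 + 1/3*h_s_2 + 5/9*h_s_3

Substituting h_s_1 = 0 and rearranging gives the linear system (I - Q) h = 1:
  [8/9, -4/9] . (h_s_2, h_s_3) = 1
  [-1/3, 4/9] . (h_s_2, h_s_3) = 1

Solving yields:
  h_s_2 = 18/5
  h_s_3 = 99/20

Starting state is s_3, so the expected hitting time is h_s_3 = 99/20.

Answer: 99/20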